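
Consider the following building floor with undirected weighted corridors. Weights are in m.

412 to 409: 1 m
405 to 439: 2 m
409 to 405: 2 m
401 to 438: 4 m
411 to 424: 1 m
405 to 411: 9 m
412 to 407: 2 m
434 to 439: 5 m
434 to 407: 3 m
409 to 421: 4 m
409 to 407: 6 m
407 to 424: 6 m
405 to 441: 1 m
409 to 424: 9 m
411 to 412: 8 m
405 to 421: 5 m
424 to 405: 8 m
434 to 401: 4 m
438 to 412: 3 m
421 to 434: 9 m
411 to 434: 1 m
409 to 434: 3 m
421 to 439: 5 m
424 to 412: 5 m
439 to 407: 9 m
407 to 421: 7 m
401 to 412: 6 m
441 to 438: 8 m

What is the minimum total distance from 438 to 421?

Candidate routes:
438 - 412 - 407 - 421: 3+2+7 = 12
438 - 412 - 409 - 405 - 421: 3+1+2+5 = 11
438 - 412 - 409 - 421: 3+1+4 = 8
438 - 412 - 409 - 405 - 439 - 421: 3+1+2+2+5 = 13
Cheapest is 438 - 412 - 409 - 421 at 8 m.

8 m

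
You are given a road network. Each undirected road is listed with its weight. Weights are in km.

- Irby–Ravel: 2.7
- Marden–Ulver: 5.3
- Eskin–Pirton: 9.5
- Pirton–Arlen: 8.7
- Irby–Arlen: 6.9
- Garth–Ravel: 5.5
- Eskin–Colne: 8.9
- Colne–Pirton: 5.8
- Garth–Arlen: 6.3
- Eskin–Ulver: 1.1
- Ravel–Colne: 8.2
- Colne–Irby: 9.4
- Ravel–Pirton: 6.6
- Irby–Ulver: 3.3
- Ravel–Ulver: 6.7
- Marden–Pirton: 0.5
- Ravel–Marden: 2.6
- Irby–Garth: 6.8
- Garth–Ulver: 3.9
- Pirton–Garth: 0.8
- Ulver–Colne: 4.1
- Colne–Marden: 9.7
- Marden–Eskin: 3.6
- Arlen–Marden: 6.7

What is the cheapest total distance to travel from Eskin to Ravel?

6.2 km

Compare a few routes:
Eskin - Ulver - Irby - Ravel: 1.1+3.3+2.7 = 7.1
Eskin - Marden - Ravel: 3.6+2.6 = 6.2
The minimum is 6.2 km via Eskin - Marden - Ravel.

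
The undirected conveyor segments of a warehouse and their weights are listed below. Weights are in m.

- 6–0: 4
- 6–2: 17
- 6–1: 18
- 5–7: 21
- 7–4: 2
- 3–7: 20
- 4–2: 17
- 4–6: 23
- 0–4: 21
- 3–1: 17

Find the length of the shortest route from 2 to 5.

Settle nodes by increasing distance from 2:
2: 0
4: 17  (via 2)
6: 17  (via 2)
7: 19  (via 4)
0: 21  (via 6)
1: 35  (via 6)
3: 39  (via 7)
5: 40  (via 7)
Shortest route: 2–4–7–5 = 40 m.

40 m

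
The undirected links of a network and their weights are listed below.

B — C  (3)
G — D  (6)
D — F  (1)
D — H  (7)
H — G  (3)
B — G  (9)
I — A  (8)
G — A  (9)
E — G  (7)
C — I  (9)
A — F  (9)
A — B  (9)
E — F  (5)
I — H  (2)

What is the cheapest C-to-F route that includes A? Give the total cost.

Best C to A: C–B–A costing 12
Best A to F: A–F costing 9
Total via A: 12 + 9 = 21.

21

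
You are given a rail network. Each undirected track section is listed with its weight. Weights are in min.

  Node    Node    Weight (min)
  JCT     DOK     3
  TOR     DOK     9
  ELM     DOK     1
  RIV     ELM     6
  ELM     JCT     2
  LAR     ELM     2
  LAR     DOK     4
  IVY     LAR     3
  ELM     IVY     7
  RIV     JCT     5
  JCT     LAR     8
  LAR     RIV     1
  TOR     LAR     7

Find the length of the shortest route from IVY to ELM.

5 min

Shortest distances from IVY:
IVY: 0
LAR: 3  (via IVY)
RIV: 4  (via LAR)
ELM: 5  (via LAR)
Shortest route: IVY → LAR → ELM = 5 min.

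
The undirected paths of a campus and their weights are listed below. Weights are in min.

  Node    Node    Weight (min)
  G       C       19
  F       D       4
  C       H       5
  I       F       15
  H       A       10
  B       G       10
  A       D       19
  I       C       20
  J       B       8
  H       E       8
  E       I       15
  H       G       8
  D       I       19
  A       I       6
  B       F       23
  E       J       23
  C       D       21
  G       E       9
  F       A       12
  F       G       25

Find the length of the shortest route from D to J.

35 min

Settle nodes by increasing distance from D:
D: 0
F: 4  (via D)
A: 16  (via F)
I: 19  (via D)
C: 21  (via D)
H: 26  (via A)
B: 27  (via F)
G: 29  (via F)
E: 34  (via I)
J: 35  (via B)
Shortest route: D–F–B–J = 35 min.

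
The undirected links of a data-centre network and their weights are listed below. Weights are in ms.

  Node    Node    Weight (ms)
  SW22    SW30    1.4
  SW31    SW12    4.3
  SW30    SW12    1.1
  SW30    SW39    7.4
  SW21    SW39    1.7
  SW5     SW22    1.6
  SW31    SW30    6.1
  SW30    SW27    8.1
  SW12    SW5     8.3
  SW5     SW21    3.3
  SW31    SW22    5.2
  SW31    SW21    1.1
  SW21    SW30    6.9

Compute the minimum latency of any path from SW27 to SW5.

Candidate routes:
SW27 → SW30 → SW12 → SW5: 8.1+1.1+8.3 = 17.5
SW27 → SW30 → SW22 → SW5: 8.1+1.4+1.6 = 11.1
SW27 → SW30 → SW12 → SW31 → SW21 → SW5: 8.1+1.1+4.3+1.1+3.3 = 17.9
The minimum is 11.1 ms via SW27 → SW30 → SW22 → SW5.

11.1 ms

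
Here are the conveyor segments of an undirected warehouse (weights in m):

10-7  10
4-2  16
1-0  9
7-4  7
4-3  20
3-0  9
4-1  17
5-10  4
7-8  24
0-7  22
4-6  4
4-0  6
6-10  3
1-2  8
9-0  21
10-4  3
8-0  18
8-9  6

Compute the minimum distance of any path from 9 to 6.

31 m

Compare a few routes:
9–0–4–6: 21+6+4 = 31
9–0–4–10–6: 21+6+3+3 = 33
9–8–0–4–6: 6+18+6+4 = 34
The minimum is 31 m via 9–0–4–6.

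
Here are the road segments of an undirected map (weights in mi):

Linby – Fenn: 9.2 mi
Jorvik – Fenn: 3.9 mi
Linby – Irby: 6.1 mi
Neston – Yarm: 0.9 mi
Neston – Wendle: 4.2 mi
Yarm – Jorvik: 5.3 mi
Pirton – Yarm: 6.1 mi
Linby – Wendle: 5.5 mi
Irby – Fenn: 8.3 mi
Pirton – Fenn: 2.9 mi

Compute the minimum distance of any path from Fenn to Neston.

Running Dijkstra from Fenn:
Fenn: 0
Pirton: 2.9  (via Fenn)
Jorvik: 3.9  (via Fenn)
Irby: 8.3  (via Fenn)
Yarm: 9  (via Pirton)
Linby: 9.2  (via Fenn)
Neston: 9.9  (via Yarm)
Shortest route: Fenn–Pirton–Yarm–Neston = 9.9 mi.

9.9 mi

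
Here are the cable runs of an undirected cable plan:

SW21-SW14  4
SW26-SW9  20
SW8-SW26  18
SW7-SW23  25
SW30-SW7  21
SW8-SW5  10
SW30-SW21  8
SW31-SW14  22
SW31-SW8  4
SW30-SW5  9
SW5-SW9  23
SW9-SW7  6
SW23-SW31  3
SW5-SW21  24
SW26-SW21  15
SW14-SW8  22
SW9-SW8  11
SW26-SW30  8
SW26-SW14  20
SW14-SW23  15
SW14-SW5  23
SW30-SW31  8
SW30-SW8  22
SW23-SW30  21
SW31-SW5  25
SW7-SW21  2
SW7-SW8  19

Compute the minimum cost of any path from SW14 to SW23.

Candidate routes:
SW14 → SW8 → SW31 → SW23: 22+4+3 = 29
SW14 → SW23: 15 = 15
SW14 → SW21 → SW30 → SW31 → SW23: 4+8+8+3 = 23
SW14 → SW31 → SW23: 22+3 = 25
Cheapest is SW14 → SW23 at 15.

15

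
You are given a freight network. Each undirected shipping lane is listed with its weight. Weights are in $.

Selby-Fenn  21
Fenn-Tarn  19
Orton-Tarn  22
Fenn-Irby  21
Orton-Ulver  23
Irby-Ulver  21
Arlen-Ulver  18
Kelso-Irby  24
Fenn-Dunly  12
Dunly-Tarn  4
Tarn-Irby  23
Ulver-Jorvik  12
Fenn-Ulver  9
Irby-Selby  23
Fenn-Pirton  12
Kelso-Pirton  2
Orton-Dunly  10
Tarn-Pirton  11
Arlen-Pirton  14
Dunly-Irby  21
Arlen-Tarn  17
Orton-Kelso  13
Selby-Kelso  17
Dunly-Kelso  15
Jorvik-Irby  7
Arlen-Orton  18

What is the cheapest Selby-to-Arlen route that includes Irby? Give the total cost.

$60

Shortest Selby→Irby: Selby → Irby = 23
Shortest Irby→Arlen: Irby → Jorvik → Ulver → Arlen = 37
Total via Irby: 23 + 37 = $60.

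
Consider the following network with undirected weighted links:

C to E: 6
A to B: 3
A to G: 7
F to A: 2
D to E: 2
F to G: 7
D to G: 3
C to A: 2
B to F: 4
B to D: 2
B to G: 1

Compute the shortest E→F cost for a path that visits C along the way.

10

Best E to C: E → C costing 6
Shortest C→F: C → A → F = 4
Total via C: 6 + 4 = 10.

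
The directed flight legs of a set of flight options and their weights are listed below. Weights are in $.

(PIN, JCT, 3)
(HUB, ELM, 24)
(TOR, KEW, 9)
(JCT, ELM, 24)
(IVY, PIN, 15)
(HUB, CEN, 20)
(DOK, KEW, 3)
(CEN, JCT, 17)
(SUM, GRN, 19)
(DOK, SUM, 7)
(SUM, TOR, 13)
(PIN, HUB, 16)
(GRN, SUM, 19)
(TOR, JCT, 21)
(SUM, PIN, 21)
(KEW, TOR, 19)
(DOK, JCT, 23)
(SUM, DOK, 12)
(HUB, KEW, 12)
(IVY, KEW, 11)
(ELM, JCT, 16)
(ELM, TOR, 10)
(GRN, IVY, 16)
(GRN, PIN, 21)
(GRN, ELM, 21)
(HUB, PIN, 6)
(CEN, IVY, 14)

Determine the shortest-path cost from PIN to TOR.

$37

Candidate routes:
PIN–HUB–KEW–TOR: 16+12+19 = 47
PIN–JCT–ELM–TOR: 3+24+10 = 37
PIN–HUB–ELM–TOR: 16+24+10 = 50
Cheapest is PIN–JCT–ELM–TOR at $37.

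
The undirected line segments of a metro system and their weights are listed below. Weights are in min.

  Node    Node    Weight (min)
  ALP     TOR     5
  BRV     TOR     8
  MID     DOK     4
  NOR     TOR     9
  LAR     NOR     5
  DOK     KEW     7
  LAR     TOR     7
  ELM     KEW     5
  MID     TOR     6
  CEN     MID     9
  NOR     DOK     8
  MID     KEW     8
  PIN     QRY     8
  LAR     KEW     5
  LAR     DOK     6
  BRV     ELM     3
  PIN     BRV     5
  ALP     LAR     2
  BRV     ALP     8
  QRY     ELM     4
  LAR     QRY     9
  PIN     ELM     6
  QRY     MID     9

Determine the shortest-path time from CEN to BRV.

Shortest distances from CEN:
CEN: 0
MID: 9  (via CEN)
DOK: 13  (via MID)
TOR: 15  (via MID)
KEW: 17  (via MID)
QRY: 18  (via MID)
LAR: 19  (via DOK)
ALP: 20  (via TOR)
NOR: 21  (via DOK)
ELM: 22  (via KEW)
BRV: 23  (via TOR)
Shortest route: CEN → MID → TOR → BRV = 23 min.

23 min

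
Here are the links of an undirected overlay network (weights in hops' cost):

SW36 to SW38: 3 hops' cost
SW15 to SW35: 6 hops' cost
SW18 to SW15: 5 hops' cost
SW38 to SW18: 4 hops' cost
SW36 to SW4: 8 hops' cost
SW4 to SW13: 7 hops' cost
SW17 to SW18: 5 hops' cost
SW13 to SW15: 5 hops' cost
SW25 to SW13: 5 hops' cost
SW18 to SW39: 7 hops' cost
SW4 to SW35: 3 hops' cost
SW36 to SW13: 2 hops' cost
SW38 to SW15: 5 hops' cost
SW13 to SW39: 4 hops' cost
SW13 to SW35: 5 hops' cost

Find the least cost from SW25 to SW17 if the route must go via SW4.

Shortest SW25→SW4: SW25–SW13–SW4 = 12
Shortest SW4→SW17: SW4–SW35–SW15–SW18–SW17 = 19
Total via SW4: 12 + 19 = 31 hops' cost.

31 hops' cost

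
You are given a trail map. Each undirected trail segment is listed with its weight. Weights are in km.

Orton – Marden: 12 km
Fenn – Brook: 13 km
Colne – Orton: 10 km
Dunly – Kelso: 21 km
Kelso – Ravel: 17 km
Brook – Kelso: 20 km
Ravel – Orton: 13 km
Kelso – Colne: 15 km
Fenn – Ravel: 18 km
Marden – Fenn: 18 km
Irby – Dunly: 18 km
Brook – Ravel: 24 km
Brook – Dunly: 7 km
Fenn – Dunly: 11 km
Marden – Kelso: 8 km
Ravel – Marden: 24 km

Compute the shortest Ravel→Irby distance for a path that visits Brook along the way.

Shortest Ravel→Brook: Ravel → Brook = 24
Shortest Brook→Irby: Brook → Dunly → Irby = 25
Total via Brook: 24 + 25 = 49 km.

49 km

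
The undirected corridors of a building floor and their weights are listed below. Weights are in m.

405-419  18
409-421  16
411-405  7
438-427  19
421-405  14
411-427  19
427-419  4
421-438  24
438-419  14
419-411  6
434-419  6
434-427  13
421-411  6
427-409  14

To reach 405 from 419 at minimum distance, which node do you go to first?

Compare a few routes:
419–411–405: 6+7 = 13
419–427–411–405: 4+19+7 = 30
419–405: 18 = 18
419–411–421–405: 6+6+14 = 26
Cheapest is 419–411–405 at 13 m.
So from 419 the first move is to 411.

411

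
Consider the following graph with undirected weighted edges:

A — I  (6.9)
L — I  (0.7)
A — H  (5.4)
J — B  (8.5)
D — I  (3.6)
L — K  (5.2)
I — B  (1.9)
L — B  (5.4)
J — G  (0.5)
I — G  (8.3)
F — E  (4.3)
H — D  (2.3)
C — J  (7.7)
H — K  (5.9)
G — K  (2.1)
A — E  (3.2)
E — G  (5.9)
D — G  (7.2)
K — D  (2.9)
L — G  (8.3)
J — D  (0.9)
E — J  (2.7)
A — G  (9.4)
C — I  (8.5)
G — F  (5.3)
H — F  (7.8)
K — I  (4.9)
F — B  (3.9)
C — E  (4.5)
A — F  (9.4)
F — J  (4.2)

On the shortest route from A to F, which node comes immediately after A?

Compare a few routes:
A–E–F: 3.2+4.3 = 7.5
A–E–J–F: 3.2+2.7+4.2 = 10.1
A–E–J–G–F: 3.2+2.7+0.5+5.3 = 11.7
A–F: 9.4 = 9.4
The minimum is 7.5 via A–E–F.
So from A the first move is to E.

E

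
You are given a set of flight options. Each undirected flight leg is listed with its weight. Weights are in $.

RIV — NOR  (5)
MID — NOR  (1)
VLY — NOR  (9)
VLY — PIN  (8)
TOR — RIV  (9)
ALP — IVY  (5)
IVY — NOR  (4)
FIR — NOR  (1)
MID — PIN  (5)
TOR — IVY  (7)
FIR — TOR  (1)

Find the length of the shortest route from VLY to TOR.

Compare a few routes:
VLY–NOR–FIR–TOR: 9+1+1 = 11
VLY–PIN–MID–NOR–FIR–TOR: 8+5+1+1+1 = 16
Cheapest is VLY–NOR–FIR–TOR at $11.

$11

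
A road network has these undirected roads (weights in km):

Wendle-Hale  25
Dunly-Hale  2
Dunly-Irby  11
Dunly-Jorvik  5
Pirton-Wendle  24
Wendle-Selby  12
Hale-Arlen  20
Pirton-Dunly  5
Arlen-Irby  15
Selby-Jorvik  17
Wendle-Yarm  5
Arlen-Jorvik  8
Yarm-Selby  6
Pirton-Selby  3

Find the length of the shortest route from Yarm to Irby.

25 km

Enumerating some paths:
Yarm → Selby → Pirton → Dunly → Irby: 6+3+5+11 = 25
Yarm → Selby → Jorvik → Dunly → Irby: 6+17+5+11 = 39
Yarm → Wendle → Selby → Pirton → Dunly → Irby: 5+12+3+5+11 = 36
Yarm → Selby → Pirton → Dunly → Jorvik → Arlen → Irby: 6+3+5+5+8+15 = 42
The minimum is 25 km via Yarm → Selby → Pirton → Dunly → Irby.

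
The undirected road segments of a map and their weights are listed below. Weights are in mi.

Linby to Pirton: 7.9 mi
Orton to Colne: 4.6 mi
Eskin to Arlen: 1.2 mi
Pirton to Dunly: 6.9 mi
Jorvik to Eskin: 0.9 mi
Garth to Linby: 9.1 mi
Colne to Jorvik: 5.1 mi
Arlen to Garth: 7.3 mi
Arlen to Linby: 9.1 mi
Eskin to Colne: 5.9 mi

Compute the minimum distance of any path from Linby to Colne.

16.2 mi

Running Dijkstra from Linby:
Linby: 0
Pirton: 7.9  (via Linby)
Garth: 9.1  (via Linby)
Arlen: 9.1  (via Linby)
Eskin: 10.3  (via Arlen)
Jorvik: 11.2  (via Eskin)
Dunly: 14.8  (via Pirton)
Colne: 16.2  (via Eskin)
Shortest route: Linby–Arlen–Eskin–Colne = 16.2 mi.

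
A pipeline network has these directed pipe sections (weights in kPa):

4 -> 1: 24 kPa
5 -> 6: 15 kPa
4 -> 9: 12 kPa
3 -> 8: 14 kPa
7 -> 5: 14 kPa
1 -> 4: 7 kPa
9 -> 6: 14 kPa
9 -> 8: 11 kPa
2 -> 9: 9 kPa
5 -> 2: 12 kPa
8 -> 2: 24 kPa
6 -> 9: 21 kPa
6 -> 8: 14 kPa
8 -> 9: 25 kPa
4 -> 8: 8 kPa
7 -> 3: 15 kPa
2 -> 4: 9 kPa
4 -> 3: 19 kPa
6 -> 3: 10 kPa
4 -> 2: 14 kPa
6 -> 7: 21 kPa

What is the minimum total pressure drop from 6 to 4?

Enumerating some paths:
6 → 9 → 8 → 2 → 4: 21+11+24+9 = 65
6 → 7 → 5 → 2 → 4: 21+14+12+9 = 56
6 → 3 → 8 → 2 → 4: 10+14+24+9 = 57
6 → 8 → 2 → 4: 14+24+9 = 47
The minimum is 47 kPa via 6 → 8 → 2 → 4.

47 kPa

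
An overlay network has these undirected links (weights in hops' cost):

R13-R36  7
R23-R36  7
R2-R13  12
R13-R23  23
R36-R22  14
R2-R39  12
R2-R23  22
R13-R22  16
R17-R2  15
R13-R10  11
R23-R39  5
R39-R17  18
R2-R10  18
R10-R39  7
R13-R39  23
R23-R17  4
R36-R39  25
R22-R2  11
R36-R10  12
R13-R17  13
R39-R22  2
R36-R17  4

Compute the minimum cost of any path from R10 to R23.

12 hops' cost

Compare a few routes:
R10–R36–R17–R23: 12+4+4 = 20
R10–R36–R23: 12+7 = 19
R10–R39–R23: 7+5 = 12
The minimum is 12 hops' cost via R10–R39–R23.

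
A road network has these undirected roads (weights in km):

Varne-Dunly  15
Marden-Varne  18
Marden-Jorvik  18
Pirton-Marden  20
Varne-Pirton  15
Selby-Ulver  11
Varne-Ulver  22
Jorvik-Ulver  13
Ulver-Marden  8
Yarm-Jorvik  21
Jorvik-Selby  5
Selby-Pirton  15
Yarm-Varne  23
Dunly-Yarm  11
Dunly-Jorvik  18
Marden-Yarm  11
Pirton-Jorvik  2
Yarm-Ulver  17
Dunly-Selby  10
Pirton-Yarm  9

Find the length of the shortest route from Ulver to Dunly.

Enumerating some paths:
Ulver–Selby–Dunly: 11+10 = 21
Ulver–Yarm–Dunly: 17+11 = 28
Cheapest is Ulver–Selby–Dunly at 21 km.

21 km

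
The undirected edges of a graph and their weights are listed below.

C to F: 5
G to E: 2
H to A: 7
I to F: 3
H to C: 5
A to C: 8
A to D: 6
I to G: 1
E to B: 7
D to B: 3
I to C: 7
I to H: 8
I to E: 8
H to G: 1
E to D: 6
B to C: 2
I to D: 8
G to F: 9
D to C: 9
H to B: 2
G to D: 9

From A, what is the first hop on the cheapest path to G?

H

Compare a few routes:
A–D–B–H–G: 6+3+2+1 = 12
A–H–G: 7+1 = 8
Cheapest is A–H–G at 8.
So from A the first move is to H.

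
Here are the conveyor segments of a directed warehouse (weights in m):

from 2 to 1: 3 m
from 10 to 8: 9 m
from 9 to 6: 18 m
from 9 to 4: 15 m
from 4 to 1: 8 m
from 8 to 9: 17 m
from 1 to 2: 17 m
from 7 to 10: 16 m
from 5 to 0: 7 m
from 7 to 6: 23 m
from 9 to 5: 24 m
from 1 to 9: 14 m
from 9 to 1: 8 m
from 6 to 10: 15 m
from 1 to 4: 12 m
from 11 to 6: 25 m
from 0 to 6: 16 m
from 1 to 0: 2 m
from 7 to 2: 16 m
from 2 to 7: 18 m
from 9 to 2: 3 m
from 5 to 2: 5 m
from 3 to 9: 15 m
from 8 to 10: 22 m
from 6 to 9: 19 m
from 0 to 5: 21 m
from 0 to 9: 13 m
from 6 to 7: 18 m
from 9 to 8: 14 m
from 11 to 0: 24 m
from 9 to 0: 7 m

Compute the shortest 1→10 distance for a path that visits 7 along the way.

51 m

Best 1 to 7: 1 → 2 → 7 costing 35
Shortest 7→10: 7 → 10 = 16
Total via 7: 35 + 16 = 51 m.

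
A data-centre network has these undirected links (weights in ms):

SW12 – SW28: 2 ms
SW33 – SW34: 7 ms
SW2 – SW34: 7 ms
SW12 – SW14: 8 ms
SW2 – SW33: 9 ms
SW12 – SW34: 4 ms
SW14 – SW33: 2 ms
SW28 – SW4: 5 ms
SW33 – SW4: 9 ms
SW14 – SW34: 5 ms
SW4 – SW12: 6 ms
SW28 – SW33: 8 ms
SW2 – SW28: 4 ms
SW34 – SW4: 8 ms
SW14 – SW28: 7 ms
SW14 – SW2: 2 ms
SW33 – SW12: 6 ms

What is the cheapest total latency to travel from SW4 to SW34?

8 ms

Running Dijkstra from SW4:
SW4: 0
SW28: 5  (via SW4)
SW12: 6  (via SW4)
SW34: 8  (via SW4)
Shortest route: SW4 → SW34 = 8 ms.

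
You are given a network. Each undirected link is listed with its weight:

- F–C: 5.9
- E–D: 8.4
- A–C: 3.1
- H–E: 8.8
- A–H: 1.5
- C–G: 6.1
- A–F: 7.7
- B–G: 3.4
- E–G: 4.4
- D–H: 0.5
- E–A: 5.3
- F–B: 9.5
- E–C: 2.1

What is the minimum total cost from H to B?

Candidate routes:
H → A → E → G → B: 1.5+5.3+4.4+3.4 = 14.6
H → A → C → E → G → B: 1.5+3.1+2.1+4.4+3.4 = 14.5
H → A → C → G → B: 1.5+3.1+6.1+3.4 = 14.1
H → E → G → B: 8.8+4.4+3.4 = 16.6
The minimum is 14.1 via H → A → C → G → B.

14.1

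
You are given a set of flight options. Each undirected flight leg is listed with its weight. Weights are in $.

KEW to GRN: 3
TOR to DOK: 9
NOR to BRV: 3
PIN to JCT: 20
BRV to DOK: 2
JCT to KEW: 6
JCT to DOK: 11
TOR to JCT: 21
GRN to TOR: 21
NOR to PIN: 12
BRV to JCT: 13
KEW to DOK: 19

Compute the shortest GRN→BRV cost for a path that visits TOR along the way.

Best GRN to TOR: GRN–TOR costing 21
Best TOR to BRV: TOR–DOK–BRV costing 11
Total via TOR: 21 + 11 = $32.

$32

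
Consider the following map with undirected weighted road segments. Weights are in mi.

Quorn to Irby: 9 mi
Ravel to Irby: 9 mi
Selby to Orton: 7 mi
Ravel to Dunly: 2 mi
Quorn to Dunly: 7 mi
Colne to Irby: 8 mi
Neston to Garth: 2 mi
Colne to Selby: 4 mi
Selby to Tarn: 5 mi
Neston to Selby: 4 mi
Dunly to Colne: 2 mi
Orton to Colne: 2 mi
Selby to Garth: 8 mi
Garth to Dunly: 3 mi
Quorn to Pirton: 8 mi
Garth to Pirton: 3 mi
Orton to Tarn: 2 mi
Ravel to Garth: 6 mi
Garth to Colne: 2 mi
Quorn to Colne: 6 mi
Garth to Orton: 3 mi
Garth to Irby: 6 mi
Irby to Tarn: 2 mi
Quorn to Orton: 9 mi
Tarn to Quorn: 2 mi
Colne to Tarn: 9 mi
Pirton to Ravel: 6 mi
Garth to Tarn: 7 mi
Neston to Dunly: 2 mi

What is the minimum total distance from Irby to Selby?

7 mi

Compare a few routes:
Irby - Tarn - Orton - Colne - Selby: 2+2+2+4 = 10
Irby - Tarn - Orton - Selby: 2+2+7 = 11
Irby - Tarn - Selby: 2+5 = 7
Cheapest is Irby - Tarn - Selby at 7 mi.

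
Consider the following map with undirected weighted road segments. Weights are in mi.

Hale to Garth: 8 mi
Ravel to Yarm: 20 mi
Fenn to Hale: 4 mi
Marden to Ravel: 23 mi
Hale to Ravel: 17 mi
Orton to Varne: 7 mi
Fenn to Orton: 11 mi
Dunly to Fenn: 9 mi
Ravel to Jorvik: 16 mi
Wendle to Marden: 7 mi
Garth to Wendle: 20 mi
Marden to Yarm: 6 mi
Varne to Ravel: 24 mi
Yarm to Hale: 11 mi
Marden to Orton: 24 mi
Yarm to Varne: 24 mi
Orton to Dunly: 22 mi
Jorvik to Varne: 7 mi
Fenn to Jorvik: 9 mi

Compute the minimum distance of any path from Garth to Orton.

23 mi

Compare a few routes:
Garth → Hale → Fenn → Jorvik → Varne → Orton: 8+4+9+7+7 = 35
Garth → Hale → Fenn → Dunly → Orton: 8+4+9+22 = 43
Garth → Hale → Fenn → Orton: 8+4+11 = 23
The minimum is 23 mi via Garth → Hale → Fenn → Orton.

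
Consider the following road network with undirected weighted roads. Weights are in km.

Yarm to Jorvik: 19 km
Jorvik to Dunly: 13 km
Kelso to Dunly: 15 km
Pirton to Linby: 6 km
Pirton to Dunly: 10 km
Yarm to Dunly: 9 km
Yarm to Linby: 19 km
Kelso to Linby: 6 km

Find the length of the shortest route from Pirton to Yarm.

19 km

Shortest distances from Pirton:
Pirton: 0
Linby: 6  (via Pirton)
Dunly: 10  (via Pirton)
Kelso: 12  (via Linby)
Yarm: 19  (via Dunly)
Shortest route: Pirton–Dunly–Yarm = 19 km.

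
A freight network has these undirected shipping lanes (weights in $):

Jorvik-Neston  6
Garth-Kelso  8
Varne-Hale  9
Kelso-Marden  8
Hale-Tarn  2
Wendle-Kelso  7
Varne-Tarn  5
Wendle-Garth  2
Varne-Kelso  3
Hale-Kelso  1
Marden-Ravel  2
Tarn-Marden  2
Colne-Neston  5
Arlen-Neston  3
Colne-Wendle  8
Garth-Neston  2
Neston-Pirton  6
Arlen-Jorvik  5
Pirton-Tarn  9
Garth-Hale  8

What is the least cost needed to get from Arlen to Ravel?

Running Dijkstra from Arlen:
Arlen: 0
Neston: 3  (via Arlen)
Jorvik: 5  (via Arlen)
Garth: 5  (via Neston)
Wendle: 7  (via Garth)
Colne: 8  (via Neston)
Pirton: 9  (via Neston)
Hale: 13  (via Garth)
Kelso: 13  (via Garth)
Tarn: 15  (via Hale)
Varne: 16  (via Kelso)
Marden: 17  (via Tarn)
Ravel: 19  (via Marden)
Shortest route: Arlen–Neston–Garth–Hale–Tarn–Marden–Ravel = $19.

$19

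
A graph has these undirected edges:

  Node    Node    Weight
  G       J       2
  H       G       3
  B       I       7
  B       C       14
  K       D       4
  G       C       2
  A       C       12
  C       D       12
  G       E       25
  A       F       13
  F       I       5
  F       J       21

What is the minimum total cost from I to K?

Running Dijkstra from I:
I: 0
F: 5  (via I)
B: 7  (via I)
A: 18  (via F)
C: 21  (via B)
G: 23  (via C)
J: 25  (via G)
H: 26  (via G)
D: 33  (via C)
K: 37  (via D)
Shortest route: I–B–C–D–K = 37.

37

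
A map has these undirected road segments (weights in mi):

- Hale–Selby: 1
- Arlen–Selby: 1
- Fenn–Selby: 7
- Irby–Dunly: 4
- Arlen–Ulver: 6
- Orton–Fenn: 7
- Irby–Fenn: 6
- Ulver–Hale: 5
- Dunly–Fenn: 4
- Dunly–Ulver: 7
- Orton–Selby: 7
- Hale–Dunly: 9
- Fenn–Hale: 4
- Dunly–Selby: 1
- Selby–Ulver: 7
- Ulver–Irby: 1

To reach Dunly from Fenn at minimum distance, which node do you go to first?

Dunly

Candidate routes:
Fenn–Hale–Selby–Dunly: 4+1+1 = 6
Fenn–Dunly: 4 = 4
Cheapest is Fenn–Dunly at 4 mi.
So from Fenn the first move is to Dunly.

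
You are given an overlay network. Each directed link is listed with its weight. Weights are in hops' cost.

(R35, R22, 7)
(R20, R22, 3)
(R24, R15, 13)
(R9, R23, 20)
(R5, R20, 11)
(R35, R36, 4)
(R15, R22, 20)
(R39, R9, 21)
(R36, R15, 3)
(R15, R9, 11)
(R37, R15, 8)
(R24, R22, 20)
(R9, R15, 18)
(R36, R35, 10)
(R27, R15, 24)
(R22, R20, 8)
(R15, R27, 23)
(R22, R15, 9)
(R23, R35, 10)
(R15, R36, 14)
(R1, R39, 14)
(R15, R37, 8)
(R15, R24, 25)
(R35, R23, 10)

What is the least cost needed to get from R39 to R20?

66 hops' cost

Enumerating some paths:
R39–R9–R23–R35–R22–R20: 21+20+10+7+8 = 66
R39–R9–R15–R36–R35–R22–R20: 21+18+14+10+7+8 = 78
R39–R9–R23–R35–R36–R15–R22–R20: 21+20+10+4+3+20+8 = 86
R39–R9–R15–R22–R20: 21+18+20+8 = 67
The minimum is 66 hops' cost via R39–R9–R23–R35–R22–R20.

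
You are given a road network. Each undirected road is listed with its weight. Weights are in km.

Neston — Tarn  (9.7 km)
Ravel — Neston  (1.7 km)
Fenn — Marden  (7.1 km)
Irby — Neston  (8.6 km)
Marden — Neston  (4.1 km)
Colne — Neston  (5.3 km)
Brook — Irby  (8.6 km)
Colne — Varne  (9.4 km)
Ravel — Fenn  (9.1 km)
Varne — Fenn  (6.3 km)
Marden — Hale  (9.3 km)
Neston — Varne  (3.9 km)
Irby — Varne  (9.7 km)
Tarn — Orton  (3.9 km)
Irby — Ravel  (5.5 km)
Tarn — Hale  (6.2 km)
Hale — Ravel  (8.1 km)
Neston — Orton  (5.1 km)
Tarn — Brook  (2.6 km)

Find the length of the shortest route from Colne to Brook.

16.9 km

Running Dijkstra from Colne:
Colne: 0
Neston: 5.3  (via Colne)
Ravel: 7  (via Neston)
Varne: 9.2  (via Neston)
Marden: 9.4  (via Neston)
Orton: 10.4  (via Neston)
Irby: 12.5  (via Ravel)
Tarn: 14.3  (via Orton)
Hale: 15.1  (via Ravel)
Fenn: 15.5  (via Varne)
Brook: 16.9  (via Tarn)
Shortest route: Colne → Neston → Orton → Tarn → Brook = 16.9 km.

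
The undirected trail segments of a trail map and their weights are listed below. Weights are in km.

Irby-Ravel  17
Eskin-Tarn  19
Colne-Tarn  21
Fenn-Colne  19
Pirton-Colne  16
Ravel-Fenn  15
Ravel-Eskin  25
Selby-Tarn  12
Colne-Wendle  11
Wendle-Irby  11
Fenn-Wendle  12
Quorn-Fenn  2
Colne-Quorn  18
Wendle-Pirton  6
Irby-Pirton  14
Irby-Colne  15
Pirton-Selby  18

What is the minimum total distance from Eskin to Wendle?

Running Dijkstra from Eskin:
Eskin: 0
Tarn: 19  (via Eskin)
Ravel: 25  (via Eskin)
Selby: 31  (via Tarn)
Fenn: 40  (via Ravel)
Colne: 40  (via Tarn)
Irby: 42  (via Ravel)
Quorn: 42  (via Fenn)
Pirton: 49  (via Selby)
Wendle: 51  (via Colne)
Shortest route: Eskin → Tarn → Colne → Wendle = 51 km.

51 km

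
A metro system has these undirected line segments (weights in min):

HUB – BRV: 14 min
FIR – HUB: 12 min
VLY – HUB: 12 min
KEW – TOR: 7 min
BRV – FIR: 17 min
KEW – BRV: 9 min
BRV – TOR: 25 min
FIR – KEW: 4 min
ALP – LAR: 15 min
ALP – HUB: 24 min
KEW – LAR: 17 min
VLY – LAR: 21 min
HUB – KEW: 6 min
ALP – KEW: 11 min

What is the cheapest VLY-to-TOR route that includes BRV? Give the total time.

Shortest VLY→BRV: VLY → HUB → BRV = 26
Shortest BRV→TOR: BRV → KEW → TOR = 16
Total via BRV: 26 + 16 = 42 min.

42 min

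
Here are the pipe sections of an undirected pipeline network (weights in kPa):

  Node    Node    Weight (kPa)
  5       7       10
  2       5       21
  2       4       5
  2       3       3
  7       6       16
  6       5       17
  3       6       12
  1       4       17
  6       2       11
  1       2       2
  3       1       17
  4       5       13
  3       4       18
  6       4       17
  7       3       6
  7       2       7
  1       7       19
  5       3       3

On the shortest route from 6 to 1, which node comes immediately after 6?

Compare a few routes:
6 - 2 - 1: 11+2 = 13
6 - 7 - 2 - 1: 16+7+2 = 25
6 - 3 - 2 - 1: 12+3+2 = 17
6 - 4 - 2 - 1: 17+5+2 = 24
Cheapest is 6 - 2 - 1 at 13 kPa.
So from 6 the first move is to 2.

2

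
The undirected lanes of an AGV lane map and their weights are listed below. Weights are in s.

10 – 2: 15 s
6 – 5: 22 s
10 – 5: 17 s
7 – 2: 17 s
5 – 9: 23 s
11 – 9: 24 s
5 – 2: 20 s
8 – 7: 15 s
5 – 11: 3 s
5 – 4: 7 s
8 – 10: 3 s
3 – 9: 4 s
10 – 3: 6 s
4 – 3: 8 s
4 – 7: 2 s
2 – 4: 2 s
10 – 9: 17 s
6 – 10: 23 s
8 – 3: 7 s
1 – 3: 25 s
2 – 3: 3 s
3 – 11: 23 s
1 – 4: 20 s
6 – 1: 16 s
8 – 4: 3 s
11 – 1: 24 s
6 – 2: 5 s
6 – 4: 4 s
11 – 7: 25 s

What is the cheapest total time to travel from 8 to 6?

Shortest distances from 8:
8: 0
4: 3  (via 8)
10: 3  (via 8)
2: 5  (via 4)
7: 5  (via 4)
3: 7  (via 8)
6: 7  (via 4)
Shortest route: 8 → 4 → 6 = 7 s.

7 s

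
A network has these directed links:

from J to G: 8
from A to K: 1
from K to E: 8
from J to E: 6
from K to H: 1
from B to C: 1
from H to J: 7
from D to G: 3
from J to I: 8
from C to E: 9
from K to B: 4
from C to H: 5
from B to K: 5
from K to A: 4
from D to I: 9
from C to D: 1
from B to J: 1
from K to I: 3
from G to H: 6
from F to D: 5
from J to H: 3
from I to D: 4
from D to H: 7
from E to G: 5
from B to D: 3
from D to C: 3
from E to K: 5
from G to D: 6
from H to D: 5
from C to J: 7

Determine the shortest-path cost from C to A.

Enumerating some paths:
C → E → K → A: 9+5+4 = 18
C → J → E → K → A: 7+6+5+4 = 22
Cheapest is C → E → K → A at 18.

18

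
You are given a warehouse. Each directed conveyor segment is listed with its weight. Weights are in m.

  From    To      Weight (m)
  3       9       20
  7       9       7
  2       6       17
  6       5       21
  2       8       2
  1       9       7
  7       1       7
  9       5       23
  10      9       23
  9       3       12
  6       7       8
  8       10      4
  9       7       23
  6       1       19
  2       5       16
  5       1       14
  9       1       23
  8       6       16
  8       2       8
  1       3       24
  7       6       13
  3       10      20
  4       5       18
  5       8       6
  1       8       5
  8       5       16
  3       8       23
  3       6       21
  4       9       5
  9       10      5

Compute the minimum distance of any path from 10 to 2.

Compare a few routes:
10–9–1–8–2: 23+23+5+8 = 59
10–9–3–8–2: 23+12+23+8 = 66
10–9–5–8–2: 23+23+6+8 = 60
The minimum is 59 m via 10–9–1–8–2.

59 m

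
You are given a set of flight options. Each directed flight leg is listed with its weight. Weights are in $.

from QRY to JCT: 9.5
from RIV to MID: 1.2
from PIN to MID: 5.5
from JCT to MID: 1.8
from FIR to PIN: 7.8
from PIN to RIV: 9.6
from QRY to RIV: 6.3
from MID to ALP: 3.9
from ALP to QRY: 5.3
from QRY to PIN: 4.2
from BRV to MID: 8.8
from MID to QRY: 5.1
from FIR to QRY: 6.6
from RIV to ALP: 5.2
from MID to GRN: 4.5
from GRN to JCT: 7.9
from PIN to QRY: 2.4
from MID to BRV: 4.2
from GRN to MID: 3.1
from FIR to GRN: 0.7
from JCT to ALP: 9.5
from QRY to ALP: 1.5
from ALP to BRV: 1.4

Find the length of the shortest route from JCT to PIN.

$11.1

Candidate routes:
JCT - MID - ALP - QRY - PIN: 1.8+3.9+5.3+4.2 = 15.2
JCT - MID - QRY - PIN: 1.8+5.1+4.2 = 11.1
The minimum is $11.1 via JCT - MID - QRY - PIN.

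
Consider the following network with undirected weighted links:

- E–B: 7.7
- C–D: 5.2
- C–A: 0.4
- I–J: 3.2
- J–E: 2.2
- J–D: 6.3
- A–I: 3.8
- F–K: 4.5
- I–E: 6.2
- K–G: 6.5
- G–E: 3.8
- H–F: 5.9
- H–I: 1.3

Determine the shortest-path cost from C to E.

9.6

Settle nodes by increasing distance from C:
C: 0
A: 0.4  (via C)
I: 4.2  (via A)
D: 5.2  (via C)
H: 5.5  (via I)
J: 7.4  (via I)
E: 9.6  (via J)
Shortest route: C–A–I–J–E = 9.6.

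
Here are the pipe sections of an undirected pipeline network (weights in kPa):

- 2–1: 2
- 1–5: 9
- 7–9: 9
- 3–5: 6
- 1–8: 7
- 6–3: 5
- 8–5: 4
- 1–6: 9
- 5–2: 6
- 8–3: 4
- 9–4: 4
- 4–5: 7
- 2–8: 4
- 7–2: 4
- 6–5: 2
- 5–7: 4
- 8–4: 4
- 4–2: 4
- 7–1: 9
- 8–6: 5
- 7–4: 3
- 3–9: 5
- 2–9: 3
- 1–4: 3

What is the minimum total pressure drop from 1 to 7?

Shortest distances from 1:
1: 0
2: 2  (via 1)
4: 3  (via 1)
9: 5  (via 2)
7: 6  (via 2)
Shortest route: 1–2–7 = 6 kPa.

6 kPa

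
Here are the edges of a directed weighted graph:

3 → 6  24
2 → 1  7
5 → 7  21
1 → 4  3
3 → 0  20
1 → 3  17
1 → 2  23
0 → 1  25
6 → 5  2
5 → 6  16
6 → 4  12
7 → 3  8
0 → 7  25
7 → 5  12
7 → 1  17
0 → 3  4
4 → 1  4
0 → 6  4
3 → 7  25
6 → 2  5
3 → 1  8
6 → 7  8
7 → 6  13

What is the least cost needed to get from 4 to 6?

Settle nodes by increasing distance from 4:
4: 0
1: 4  (via 4)
3: 21  (via 1)
2: 27  (via 1)
0: 41  (via 3)
6: 45  (via 3)
Shortest route: 4 → 1 → 3 → 6 = 45.

45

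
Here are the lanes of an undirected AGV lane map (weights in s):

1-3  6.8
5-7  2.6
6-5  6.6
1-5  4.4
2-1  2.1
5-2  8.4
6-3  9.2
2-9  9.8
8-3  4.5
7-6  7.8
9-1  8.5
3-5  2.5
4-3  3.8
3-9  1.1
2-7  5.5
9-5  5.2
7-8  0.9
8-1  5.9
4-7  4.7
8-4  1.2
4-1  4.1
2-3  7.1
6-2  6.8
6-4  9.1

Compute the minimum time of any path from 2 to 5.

6.5 s

Shortest distances from 2:
2: 0
1: 2.1  (via 2)
7: 5.5  (via 2)
4: 6.2  (via 1)
8: 6.4  (via 7)
5: 6.5  (via 1)
Shortest route: 2–1–5 = 6.5 s.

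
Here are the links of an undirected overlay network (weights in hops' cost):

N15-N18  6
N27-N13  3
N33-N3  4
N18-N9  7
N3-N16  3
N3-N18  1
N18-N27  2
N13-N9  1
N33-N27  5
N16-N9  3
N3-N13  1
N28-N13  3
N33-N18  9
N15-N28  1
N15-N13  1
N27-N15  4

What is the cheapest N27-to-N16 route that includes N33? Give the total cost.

12 hops' cost

Shortest N27→N33: N27 → N33 = 5
Shortest N33→N16: N33 → N3 → N16 = 7
Total via N33: 5 + 7 = 12 hops' cost.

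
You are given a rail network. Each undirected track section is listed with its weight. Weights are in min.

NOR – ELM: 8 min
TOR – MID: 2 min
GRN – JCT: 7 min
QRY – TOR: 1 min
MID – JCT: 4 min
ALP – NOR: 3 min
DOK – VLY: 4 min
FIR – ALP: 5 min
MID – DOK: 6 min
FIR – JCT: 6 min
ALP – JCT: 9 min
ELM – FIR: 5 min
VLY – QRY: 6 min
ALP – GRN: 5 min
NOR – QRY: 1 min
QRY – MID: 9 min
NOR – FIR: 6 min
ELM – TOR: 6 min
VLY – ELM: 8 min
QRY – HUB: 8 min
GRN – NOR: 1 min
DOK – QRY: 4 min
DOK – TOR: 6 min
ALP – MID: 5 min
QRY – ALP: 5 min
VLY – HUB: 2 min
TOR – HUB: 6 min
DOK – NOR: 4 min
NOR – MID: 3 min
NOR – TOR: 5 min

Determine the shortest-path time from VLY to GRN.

8 min

Settle nodes by increasing distance from VLY:
VLY: 0
HUB: 2  (via VLY)
DOK: 4  (via VLY)
QRY: 6  (via VLY)
NOR: 7  (via QRY)
TOR: 7  (via QRY)
GRN: 8  (via NOR)
Shortest route: VLY–QRY–NOR–GRN = 8 min.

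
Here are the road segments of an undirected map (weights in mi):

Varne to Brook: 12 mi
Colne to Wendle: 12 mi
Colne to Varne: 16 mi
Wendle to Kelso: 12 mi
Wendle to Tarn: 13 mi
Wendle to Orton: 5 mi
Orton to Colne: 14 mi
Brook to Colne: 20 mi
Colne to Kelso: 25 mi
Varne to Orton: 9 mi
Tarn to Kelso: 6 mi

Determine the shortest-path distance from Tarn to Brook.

Candidate routes:
Tarn - Wendle - Orton - Varne - Brook: 13+5+9+12 = 39
Tarn - Wendle - Colne - Brook: 13+12+20 = 45
Tarn - Kelso - Wendle - Orton - Varne - Brook: 6+12+5+9+12 = 44
Cheapest is Tarn - Wendle - Orton - Varne - Brook at 39 mi.

39 mi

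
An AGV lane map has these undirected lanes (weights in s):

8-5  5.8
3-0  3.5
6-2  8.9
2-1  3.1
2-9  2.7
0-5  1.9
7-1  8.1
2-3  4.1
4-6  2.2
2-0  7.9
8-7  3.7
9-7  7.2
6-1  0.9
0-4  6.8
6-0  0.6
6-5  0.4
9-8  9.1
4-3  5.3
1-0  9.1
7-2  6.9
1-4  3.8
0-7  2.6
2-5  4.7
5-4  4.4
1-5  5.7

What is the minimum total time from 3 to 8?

9.8 s

Enumerating some paths:
3–0–6–5–8: 3.5+0.6+0.4+5.8 = 10.3
3–0–5–8: 3.5+1.9+5.8 = 11.2
3–4–6–5–8: 5.3+2.2+0.4+5.8 = 13.7
3–0–7–8: 3.5+2.6+3.7 = 9.8
The minimum is 9.8 s via 3–0–7–8.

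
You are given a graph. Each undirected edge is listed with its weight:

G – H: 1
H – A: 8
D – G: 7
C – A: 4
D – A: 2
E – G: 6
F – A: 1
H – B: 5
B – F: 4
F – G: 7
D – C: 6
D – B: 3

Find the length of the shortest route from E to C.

Compare a few routes:
E–G–H–A–C: 6+1+8+4 = 19
E–G–F–A–C: 6+7+1+4 = 18
The minimum is 18 via E–G–F–A–C.

18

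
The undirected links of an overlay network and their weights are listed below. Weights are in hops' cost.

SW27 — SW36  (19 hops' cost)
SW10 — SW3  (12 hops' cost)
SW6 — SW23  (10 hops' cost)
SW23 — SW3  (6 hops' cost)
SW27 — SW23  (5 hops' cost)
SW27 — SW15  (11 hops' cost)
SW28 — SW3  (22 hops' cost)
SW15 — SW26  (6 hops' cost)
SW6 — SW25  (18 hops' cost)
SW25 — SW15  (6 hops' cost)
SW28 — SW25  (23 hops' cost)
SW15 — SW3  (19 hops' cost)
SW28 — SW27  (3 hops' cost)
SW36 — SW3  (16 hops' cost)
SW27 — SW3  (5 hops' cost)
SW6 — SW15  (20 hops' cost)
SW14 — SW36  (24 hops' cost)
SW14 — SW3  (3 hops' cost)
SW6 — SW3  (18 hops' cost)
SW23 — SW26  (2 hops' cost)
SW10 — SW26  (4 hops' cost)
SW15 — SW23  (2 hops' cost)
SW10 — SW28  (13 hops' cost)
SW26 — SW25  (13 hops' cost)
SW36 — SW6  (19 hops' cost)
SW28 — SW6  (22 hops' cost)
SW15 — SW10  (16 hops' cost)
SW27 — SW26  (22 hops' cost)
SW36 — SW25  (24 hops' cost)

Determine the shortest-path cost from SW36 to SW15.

24 hops' cost

Settle nodes by increasing distance from SW36:
SW36: 0
SW3: 16  (via SW36)
SW14: 19  (via SW3)
SW27: 19  (via SW36)
SW6: 19  (via SW36)
SW23: 22  (via SW3)
SW28: 22  (via SW27)
SW25: 24  (via SW36)
SW26: 24  (via SW23)
SW15: 24  (via SW23)
Shortest route: SW36–SW3–SW23–SW15 = 24 hops' cost.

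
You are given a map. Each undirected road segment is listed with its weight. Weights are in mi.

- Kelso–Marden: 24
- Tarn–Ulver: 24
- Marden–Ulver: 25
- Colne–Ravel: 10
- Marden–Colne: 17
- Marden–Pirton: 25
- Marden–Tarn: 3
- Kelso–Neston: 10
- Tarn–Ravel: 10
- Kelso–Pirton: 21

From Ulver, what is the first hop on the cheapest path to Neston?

Marden

Compare a few routes:
Ulver → Marden → Kelso → Neston: 25+24+10 = 59
Ulver → Marden → Pirton → Kelso → Neston: 25+25+21+10 = 81
Ulver → Tarn → Marden → Kelso → Neston: 24+3+24+10 = 61
The minimum is 59 mi via Ulver → Marden → Kelso → Neston.
So from Ulver the first move is to Marden.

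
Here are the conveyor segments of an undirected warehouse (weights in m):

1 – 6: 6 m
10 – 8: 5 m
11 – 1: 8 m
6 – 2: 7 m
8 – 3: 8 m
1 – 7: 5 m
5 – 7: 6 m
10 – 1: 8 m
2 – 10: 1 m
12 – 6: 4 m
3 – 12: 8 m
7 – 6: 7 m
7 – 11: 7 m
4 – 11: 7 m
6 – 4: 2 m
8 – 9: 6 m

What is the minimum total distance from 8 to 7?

18 m

Settle nodes by increasing distance from 8:
8: 0
10: 5  (via 8)
2: 6  (via 10)
9: 6  (via 8)
3: 8  (via 8)
1: 13  (via 10)
6: 13  (via 2)
4: 15  (via 6)
12: 16  (via 3)
7: 18  (via 1)
Shortest route: 8–10–1–7 = 18 m.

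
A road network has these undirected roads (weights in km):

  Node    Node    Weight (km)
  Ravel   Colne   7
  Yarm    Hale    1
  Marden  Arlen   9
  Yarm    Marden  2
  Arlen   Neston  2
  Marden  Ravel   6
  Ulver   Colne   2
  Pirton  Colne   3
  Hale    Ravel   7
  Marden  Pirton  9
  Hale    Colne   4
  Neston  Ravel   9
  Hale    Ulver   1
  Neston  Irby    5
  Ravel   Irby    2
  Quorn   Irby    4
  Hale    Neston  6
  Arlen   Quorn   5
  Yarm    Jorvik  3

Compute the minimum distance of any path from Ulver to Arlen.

9 km

Compare a few routes:
Ulver → Hale → Yarm → Marden → Arlen: 1+1+2+9 = 13
Ulver → Hale → Neston → Arlen: 1+6+2 = 9
Cheapest is Ulver → Hale → Neston → Arlen at 9 km.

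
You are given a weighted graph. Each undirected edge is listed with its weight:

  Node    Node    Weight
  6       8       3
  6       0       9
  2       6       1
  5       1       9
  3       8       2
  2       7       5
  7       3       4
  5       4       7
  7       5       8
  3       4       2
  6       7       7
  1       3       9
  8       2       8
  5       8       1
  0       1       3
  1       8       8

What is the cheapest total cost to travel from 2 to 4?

Shortest distances from 2:
2: 0
6: 1  (via 2)
8: 4  (via 6)
5: 5  (via 8)
7: 5  (via 2)
3: 6  (via 8)
4: 8  (via 3)
Shortest route: 2–6–8–3–4 = 8.

8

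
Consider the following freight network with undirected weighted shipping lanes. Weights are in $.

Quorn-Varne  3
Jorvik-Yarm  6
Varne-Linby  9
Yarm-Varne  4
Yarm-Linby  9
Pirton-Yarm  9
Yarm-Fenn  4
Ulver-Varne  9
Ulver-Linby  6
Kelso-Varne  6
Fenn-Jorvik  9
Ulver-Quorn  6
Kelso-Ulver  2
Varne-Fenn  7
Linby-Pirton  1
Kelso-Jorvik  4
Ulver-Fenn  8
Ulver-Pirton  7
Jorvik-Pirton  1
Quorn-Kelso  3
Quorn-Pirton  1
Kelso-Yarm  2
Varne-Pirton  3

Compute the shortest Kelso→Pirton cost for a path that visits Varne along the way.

Shortest Kelso→Varne: Kelso → Varne = 6
Best Varne to Pirton: Varne → Pirton costing 3
Total via Varne: 6 + 3 = $9.

$9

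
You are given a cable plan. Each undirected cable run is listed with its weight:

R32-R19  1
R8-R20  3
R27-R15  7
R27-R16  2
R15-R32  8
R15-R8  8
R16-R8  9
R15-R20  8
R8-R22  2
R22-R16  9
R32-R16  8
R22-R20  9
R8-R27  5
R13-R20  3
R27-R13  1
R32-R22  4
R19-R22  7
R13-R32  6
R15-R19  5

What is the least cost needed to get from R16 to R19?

9

Compare a few routes:
R16 - R32 - R19: 8+1 = 9
R16 - R27 - R13 - R32 - R19: 2+1+6+1 = 10
R16 - R27 - R8 - R22 - R32 - R19: 2+5+2+4+1 = 14
R16 - R27 - R15 - R19: 2+7+5 = 14
The minimum is 9 via R16 - R32 - R19.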